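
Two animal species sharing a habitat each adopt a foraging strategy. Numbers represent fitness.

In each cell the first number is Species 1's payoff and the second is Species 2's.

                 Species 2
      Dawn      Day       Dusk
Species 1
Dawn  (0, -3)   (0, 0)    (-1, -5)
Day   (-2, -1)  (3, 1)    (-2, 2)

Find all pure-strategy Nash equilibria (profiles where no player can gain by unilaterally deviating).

(Dawn, Dawn): Species 2 can switch to Day (-3 → 0). Not NE.
(Dawn, Day): Species 1 can switch to Day (0 → 3). Not NE.
(Dawn, Dusk): Species 2 can switch to Dawn (-5 → -3). Not NE.
(Day, Dawn): Species 1 can switch to Dawn (-2 → 0). Not NE.
(Day, Day): Species 2 can switch to Dusk (1 → 2). Not NE.
(Day, Dusk): Species 1 can switch to Dawn (-2 → -1). Not NE.

No pure-strategy Nash equilibrium.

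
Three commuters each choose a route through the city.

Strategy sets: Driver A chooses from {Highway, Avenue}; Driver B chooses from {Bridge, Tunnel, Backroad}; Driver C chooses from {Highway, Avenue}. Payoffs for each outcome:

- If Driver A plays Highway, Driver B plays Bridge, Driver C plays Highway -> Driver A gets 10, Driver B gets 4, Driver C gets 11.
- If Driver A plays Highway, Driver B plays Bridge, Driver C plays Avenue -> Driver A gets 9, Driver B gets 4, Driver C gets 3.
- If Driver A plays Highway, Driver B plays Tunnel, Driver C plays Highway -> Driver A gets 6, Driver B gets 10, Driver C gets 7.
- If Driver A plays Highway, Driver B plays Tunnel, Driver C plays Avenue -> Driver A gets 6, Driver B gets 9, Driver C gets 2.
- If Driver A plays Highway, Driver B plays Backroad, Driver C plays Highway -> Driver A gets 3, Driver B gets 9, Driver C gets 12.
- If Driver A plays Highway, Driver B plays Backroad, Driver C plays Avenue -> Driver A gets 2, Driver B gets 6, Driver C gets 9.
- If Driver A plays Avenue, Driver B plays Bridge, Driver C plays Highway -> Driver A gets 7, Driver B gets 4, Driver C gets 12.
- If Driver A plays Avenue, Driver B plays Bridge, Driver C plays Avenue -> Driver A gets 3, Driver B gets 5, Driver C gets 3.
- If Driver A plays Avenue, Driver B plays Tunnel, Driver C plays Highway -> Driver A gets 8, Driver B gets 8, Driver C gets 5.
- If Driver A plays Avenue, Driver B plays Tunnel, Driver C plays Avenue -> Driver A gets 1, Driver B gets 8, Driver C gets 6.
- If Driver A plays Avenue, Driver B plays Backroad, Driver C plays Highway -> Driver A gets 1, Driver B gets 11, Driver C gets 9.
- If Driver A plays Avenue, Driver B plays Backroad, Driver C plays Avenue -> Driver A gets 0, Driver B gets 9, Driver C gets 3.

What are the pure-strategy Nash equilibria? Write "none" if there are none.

(Highway, Bridge, Highway): Driver B can switch to Tunnel (4 → 10). Not NE.
(Highway, Bridge, Avenue): Driver B can switch to Tunnel (4 → 9). Not NE.
(Highway, Tunnel, Highway): Driver A can switch to Avenue (6 → 8). Not NE.
(Highway, Tunnel, Avenue): Driver C can switch to Highway (2 → 7). Not NE.
(Highway, Backroad, Highway): Driver B can switch to Tunnel (9 → 10). Not NE.
(Highway, Backroad, Avenue): Driver B can switch to Tunnel (6 → 9). Not NE.
(Avenue, Bridge, Highway): Driver A can switch to Highway (7 → 10). Not NE.
(Avenue, Bridge, Avenue): Driver A can switch to Highway (3 → 9). Not NE.
(Avenue, Tunnel, Highway): Driver B can switch to Backroad (8 → 11). Not NE.
(Avenue, Tunnel, Avenue): Driver A can switch to Highway (1 → 6). Not NE.
(The remaining 2 profiles each have a profitable deviation by the same check.)

none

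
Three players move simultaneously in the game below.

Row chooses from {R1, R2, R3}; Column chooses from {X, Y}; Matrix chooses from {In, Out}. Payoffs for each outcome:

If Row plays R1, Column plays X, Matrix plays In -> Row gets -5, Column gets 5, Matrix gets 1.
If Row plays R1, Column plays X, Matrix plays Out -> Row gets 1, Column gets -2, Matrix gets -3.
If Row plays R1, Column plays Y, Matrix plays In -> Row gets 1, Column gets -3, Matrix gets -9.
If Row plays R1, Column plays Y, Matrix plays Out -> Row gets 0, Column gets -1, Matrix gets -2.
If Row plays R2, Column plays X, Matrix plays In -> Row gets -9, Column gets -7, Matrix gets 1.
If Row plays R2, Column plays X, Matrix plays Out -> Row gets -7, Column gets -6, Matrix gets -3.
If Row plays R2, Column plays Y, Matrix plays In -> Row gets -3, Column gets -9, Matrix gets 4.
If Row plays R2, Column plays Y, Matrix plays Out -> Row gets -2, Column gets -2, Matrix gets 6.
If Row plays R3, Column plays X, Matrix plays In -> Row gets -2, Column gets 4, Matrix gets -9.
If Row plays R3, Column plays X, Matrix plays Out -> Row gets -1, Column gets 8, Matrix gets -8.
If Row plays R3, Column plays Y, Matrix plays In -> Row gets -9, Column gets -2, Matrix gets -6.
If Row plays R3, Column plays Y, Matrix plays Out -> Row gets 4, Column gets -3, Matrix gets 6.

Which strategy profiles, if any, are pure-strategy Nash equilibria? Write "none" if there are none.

(R1, X, In): Row can switch to R3 (-5 → -2). Not NE.
(R1, X, Out): Column can switch to Y (-2 → -1). Not NE.
(R1, Y, In): Column can switch to X (-3 → 5). Not NE.
(R1, Y, Out): Row can switch to R3 (0 → 4). Not NE.
(R2, X, In): Row can switch to R1 (-9 → -5). Not NE.
(R2, X, Out): Row can switch to R1 (-7 → 1). Not NE.
(R2, Y, In): Row can switch to R1 (-3 → 1). Not NE.
(R2, Y, Out): Row can switch to R1 (-2 → 0). Not NE.
(The remaining 4 profiles each have a profitable deviation by the same check.)

none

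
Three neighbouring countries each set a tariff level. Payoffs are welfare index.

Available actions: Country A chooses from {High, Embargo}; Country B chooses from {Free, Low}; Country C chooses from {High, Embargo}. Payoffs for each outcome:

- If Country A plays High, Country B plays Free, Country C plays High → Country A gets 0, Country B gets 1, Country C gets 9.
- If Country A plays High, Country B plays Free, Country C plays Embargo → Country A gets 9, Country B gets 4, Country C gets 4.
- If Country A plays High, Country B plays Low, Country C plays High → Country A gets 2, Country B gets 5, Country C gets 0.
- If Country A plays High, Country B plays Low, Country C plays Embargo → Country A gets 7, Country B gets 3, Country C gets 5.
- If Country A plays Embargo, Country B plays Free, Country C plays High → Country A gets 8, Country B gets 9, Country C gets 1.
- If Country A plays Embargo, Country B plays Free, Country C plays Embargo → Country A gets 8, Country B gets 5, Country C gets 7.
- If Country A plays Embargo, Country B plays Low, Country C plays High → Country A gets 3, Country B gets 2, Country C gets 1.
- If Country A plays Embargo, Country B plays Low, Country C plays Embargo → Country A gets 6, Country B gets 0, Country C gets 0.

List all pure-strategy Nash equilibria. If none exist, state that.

Mark each player's best response to every combination of opponents' strategies; a profile where every player is best-responding is a pure Nash equilibrium.
Country A against (Free, High): payoffs 0, 8 → best response Embargo.
Country A against (Free, Embargo): payoffs 9, 8 → best response High.
Country A against (Low, High): payoffs 2, 3 → best response Embargo.
Country A against (Low, Embargo): payoffs 7, 6 → best response High.
Country B against (High, High): payoffs 1, 5 → best response Low.
Country B against (High, Embargo): payoffs 4, 3 → best response Free.
Country B against (Embargo, High): payoffs 9, 2 → best response Free.
Country B against (Embargo, Embargo): payoffs 5, 0 → best response Free.
Country C against (High, Free): payoffs 9, 4 → best response High.
Country C against (High, Low): payoffs 0, 5 → best response Embargo.
Country C against (Embargo, Free): payoffs 1, 7 → best response Embargo.
Country C against (Embargo, Low): payoffs 1, 0 → best response High.
No profile is a mutual best response for all players.

There is no pure-strategy Nash equilibrium.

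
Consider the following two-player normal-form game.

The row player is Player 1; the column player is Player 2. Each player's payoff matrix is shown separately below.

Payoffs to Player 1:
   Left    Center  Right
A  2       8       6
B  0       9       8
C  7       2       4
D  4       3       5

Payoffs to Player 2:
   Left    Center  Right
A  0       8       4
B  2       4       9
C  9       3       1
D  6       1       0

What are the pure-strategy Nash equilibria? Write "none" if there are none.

The pure Nash equilibria are (B, Right) and (C, Left).

(A, Left): Player 1 can switch to C (2 → 7). Not NE.
(A, Center): Player 1 can switch to B (8 → 9). Not NE.
(A, Right): Player 1 can switch to B (6 → 8). Not NE.
(B, Left): Player 1 can switch to A (0 → 2). Not NE.
(B, Center): Player 2 can switch to Right (4 → 9). Not NE.
(B, Right): Player 1 gets 8, best alternative 6; Player 2 gets 9, best alternative 4. No profitable deviation — NE.
(C, Left): Player 1 gets 7, best alternative 4; Player 2 gets 9, best alternative 3. No profitable deviation — NE.
(C, Center): Player 1 can switch to A (2 → 8). Not NE.
(C, Right): Player 1 can switch to A (4 → 6). Not NE.
(D, Left): Player 1 can switch to C (4 → 7). Not NE.
(D, Center): Player 1 can switch to A (3 → 8). Not NE.
(D, Right): Player 1 can switch to A (5 → 6). Not NE.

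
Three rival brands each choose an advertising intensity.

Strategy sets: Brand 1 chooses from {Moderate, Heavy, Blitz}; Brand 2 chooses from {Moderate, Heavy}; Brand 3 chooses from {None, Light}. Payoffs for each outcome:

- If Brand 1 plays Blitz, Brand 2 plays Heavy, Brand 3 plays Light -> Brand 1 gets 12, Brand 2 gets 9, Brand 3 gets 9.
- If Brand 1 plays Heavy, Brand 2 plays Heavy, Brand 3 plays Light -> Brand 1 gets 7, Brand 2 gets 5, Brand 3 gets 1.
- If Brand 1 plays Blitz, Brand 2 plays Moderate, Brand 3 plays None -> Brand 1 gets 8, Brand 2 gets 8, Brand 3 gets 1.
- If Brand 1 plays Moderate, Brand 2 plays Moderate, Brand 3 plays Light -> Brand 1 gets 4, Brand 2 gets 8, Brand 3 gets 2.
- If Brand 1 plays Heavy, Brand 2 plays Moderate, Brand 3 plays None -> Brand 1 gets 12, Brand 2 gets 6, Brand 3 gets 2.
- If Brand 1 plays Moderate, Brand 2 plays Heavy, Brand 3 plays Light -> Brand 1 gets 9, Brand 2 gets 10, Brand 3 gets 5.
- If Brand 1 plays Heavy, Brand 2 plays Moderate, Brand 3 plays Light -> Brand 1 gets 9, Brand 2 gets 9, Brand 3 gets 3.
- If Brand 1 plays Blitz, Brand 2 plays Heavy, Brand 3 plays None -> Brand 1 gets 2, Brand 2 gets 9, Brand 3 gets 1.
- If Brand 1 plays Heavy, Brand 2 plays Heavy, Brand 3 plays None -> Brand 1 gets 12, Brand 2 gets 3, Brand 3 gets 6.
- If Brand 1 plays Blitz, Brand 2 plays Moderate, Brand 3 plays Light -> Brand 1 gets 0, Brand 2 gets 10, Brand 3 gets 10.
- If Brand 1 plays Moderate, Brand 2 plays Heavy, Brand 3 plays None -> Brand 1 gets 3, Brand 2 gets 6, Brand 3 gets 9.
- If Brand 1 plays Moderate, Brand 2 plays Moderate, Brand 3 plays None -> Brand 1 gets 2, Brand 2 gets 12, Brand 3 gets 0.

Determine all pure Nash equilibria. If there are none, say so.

Pure NE: (Heavy, Moderate, Light)

For each player, find the best response to each opponent profile; mutual best responses are the pure NE.
Brand 1 against (Moderate, None): payoffs 2, 12, 8 → best response Heavy.
Brand 1 against (Moderate, Light): payoffs 4, 9, 0 → best response Heavy.
Brand 1 against (Heavy, None): payoffs 3, 12, 2 → best response Heavy.
Brand 1 against (Heavy, Light): payoffs 9, 7, 12 → best response Blitz.
Brand 2 against (Moderate, None): payoffs 12, 6 → best response Moderate.
Brand 2 against (Moderate, Light): payoffs 8, 10 → best response Heavy.
Brand 2 against (Heavy, None): payoffs 6, 3 → best response Moderate.
Brand 2 against (Heavy, Light): payoffs 9, 5 → best response Moderate.
Brand 2 against (Blitz, None): payoffs 8, 9 → best response Heavy.
Brand 2 against (Blitz, Light): payoffs 10, 9 → best response Moderate.
Brand 3 against (Moderate, Moderate): payoffs 0, 2 → best response Light.
Brand 3 against (Moderate, Heavy): payoffs 9, 5 → best response None.
Brand 3 against (Heavy, Moderate): payoffs 2, 3 → best response Light.
Brand 3 against (Heavy, Heavy): payoffs 6, 1 → best response None.
Brand 3 against (Blitz, Moderate): payoffs 1, 10 → best response Light.
Brand 3 against (Blitz, Heavy): payoffs 1, 9 → best response Light.
Mutual best responses: (Heavy, Moderate, Light).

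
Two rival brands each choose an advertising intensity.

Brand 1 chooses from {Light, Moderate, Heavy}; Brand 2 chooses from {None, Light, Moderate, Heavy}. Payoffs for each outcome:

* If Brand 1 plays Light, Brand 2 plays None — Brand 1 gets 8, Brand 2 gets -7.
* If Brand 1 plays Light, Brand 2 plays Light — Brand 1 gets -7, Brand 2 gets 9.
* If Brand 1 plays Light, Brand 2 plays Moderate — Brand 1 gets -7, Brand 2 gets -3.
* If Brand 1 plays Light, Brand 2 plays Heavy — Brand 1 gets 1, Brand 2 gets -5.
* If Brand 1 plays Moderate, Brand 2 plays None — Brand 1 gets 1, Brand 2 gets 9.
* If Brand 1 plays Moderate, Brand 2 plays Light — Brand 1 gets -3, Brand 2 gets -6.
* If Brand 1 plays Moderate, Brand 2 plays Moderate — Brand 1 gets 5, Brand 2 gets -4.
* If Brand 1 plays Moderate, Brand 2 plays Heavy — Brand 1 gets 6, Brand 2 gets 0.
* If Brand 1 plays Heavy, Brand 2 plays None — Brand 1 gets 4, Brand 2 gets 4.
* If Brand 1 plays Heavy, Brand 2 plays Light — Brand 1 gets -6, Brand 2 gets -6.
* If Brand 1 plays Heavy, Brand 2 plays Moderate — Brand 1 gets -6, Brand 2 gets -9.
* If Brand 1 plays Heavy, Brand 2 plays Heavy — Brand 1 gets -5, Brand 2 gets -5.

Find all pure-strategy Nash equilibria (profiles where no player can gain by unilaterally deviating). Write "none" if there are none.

(Light, None): Brand 2 can switch to Light (-7 → 9). Not NE.
(Light, Light): Brand 1 can switch to Moderate (-7 → -3). Not NE.
(Light, Moderate): Brand 1 can switch to Moderate (-7 → 5). Not NE.
(Light, Heavy): Brand 1 can switch to Moderate (1 → 6). Not NE.
(Moderate, None): Brand 1 can switch to Light (1 → 8). Not NE.
(Moderate, Light): Brand 2 can switch to None (-6 → 9). Not NE.
(The remaining 6 profiles each have a profitable deviation by the same check.)

none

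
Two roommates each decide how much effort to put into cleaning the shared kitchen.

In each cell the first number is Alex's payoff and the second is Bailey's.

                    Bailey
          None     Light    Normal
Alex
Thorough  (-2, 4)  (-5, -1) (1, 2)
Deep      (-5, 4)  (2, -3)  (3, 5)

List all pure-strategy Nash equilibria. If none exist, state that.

Alex against None: payoffs -2, -5 → best response Thorough.
Alex against Light: payoffs -5, 2 → best response Deep.
Alex against Normal: payoffs 1, 3 → best response Deep.
Bailey against Thorough: payoffs 4, -1, 2 → best response None.
Bailey against Deep: payoffs 4, -3, 5 → best response Normal.
Mutual best responses: (Thorough, None); (Deep, Normal).

Pure-strategy Nash equilibria: (Thorough, None); (Deep, Normal)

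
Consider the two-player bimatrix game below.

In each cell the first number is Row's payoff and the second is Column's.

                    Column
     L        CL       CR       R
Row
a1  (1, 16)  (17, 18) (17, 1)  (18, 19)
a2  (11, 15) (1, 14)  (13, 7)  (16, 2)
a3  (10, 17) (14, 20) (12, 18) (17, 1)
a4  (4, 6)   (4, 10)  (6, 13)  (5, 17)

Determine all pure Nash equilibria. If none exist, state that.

Row against L: payoffs 1, 11, 10, 4 → best response a2.
Row against CL: payoffs 17, 1, 14, 4 → best response a1.
Row against CR: payoffs 17, 13, 12, 6 → best response a1.
Row against R: payoffs 18, 16, 17, 5 → best response a1.
Column against a1: payoffs 16, 18, 1, 19 → best response R.
Column against a2: payoffs 15, 14, 7, 2 → best response L.
Column against a3: payoffs 17, 20, 18, 1 → best response CL.
Column against a4: payoffs 6, 10, 13, 17 → best response R.
Mutual best responses: (a1, R); (a2, L).

Pure-strategy Nash equilibria: (a1, R), (a2, L)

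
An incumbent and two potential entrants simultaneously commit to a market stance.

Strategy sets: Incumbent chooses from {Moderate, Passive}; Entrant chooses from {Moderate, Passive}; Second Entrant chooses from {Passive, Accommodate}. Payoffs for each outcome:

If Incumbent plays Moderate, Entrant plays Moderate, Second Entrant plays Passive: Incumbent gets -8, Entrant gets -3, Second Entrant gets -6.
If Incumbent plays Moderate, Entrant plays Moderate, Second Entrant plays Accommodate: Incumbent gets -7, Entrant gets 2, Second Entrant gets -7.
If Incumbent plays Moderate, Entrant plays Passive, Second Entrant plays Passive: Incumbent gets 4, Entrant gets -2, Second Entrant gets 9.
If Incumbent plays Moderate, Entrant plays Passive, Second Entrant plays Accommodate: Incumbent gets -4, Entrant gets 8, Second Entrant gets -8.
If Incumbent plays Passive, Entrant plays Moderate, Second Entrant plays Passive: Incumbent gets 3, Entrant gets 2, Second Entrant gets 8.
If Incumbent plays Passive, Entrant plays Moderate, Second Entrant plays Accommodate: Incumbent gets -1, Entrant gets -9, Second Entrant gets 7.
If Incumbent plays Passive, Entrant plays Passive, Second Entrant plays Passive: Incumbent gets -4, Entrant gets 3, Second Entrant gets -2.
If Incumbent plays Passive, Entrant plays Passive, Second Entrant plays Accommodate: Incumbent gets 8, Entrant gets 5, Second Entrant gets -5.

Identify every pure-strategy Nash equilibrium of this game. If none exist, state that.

Incumbent against (Moderate, Passive): payoffs -8, 3 → best response Passive.
Incumbent against (Moderate, Accommodate): payoffs -7, -1 → best response Passive.
Incumbent against (Passive, Passive): payoffs 4, -4 → best response Moderate.
Incumbent against (Passive, Accommodate): payoffs -4, 8 → best response Passive.
Entrant against (Moderate, Passive): payoffs -3, -2 → best response Passive.
Entrant against (Moderate, Accommodate): payoffs 2, 8 → best response Passive.
Entrant against (Passive, Passive): payoffs 2, 3 → best response Passive.
Entrant against (Passive, Accommodate): payoffs -9, 5 → best response Passive.
Second Entrant against (Moderate, Moderate): payoffs -6, -7 → best response Passive.
Second Entrant against (Moderate, Passive): payoffs 9, -8 → best response Passive.
Second Entrant against (Passive, Moderate): payoffs 8, 7 → best response Passive.
Second Entrant against (Passive, Passive): payoffs -2, -5 → best response Passive.
Mutual best responses: (Moderate, Passive, Passive).

(Moderate, Passive, Passive)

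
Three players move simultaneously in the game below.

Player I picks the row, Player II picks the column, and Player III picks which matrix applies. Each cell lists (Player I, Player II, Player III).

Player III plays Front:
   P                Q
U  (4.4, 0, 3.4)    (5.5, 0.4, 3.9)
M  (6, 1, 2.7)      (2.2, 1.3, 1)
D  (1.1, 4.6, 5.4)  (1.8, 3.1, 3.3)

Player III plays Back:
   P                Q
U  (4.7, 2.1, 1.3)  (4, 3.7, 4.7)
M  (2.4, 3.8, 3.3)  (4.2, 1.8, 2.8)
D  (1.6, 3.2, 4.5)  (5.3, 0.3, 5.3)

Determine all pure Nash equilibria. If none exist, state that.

For each strategy profile, look for a profitable unilateral deviation.
(U, P, Front): Player I can switch to M (4.4 → 6). Not NE.
(U, P, Back): Player II can switch to Q (2.1 → 3.7). Not NE.
(U, Q, Front): Player III can switch to Back (3.9 → 4.7). Not NE.
(U, Q, Back): Player I can switch to M (4 → 4.2). Not NE.
(M, P, Front): Player II can switch to Q (1 → 1.3). Not NE.
(M, P, Back): Player I can switch to U (2.4 → 4.7). Not NE.
(The remaining 6 profiles each have a profitable deviation by the same check.)

This game has no pure Nash equilibrium.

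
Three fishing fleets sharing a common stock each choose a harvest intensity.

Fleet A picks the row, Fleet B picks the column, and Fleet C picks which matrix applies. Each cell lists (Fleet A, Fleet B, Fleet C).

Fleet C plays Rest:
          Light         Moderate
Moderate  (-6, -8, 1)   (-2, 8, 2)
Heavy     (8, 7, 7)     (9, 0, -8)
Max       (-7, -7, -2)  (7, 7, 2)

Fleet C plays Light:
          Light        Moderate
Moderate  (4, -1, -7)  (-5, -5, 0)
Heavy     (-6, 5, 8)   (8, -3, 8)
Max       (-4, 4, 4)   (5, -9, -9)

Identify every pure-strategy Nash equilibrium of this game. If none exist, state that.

Check each profile: it is a Nash equilibrium iff no player can strictly gain by switching unilaterally.
(Moderate, Light, Rest): Fleet A can switch to Heavy (-6 → 8). Not NE.
(Moderate, Light, Light): Fleet C can switch to Rest (-7 → 1). Not NE.
(Moderate, Moderate, Rest): Fleet A can switch to Heavy (-2 → 9). Not NE.
(Moderate, Moderate, Light): Fleet A can switch to Heavy (-5 → 8). Not NE.
(Heavy, Light, Rest): Fleet C can switch to Light (7 → 8). Not NE.
(Heavy, Light, Light): Fleet A can switch to Moderate (-6 → 4). Not NE.
(Heavy, Moderate, Rest): Fleet B can switch to Light (0 → 7). Not NE.
(Heavy, Moderate, Light): Fleet B can switch to Light (-3 → 5). Not NE.
(Max, Light, Rest): Fleet A can switch to Moderate (-7 → -6). Not NE.
(Max, Light, Light): Fleet A can switch to Moderate (-4 → 4). Not NE.
(The remaining 2 profiles each have a profitable deviation by the same check.)

none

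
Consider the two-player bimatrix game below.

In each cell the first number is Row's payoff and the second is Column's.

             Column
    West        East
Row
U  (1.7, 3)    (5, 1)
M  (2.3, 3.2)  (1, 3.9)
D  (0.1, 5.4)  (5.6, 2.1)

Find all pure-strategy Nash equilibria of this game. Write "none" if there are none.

For each strategy profile, look for a profitable unilateral deviation.
(U, West): Row can switch to M (1.7 → 2.3). Not NE.
(U, East): Row can switch to D (5 → 5.6). Not NE.
(M, West): Column can switch to East (3.2 → 3.9). Not NE.
(M, East): Row can switch to U (1 → 5). Not NE.
(D, West): Row can switch to U (0.1 → 1.7). Not NE.
(D, East): Column can switch to West (2.1 → 5.4). Not NE.

There is no pure-strategy Nash equilibrium.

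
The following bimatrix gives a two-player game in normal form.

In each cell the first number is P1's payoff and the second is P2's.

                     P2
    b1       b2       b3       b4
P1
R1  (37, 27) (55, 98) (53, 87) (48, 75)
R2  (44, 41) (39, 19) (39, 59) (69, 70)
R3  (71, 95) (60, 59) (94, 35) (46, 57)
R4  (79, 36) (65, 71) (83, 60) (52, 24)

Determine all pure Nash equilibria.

Check each profile: it is a Nash equilibrium iff no player can strictly gain by switching unilaterally.
(R1, b1): P1 can switch to R2 (37 → 44). Not NE.
(R1, b2): P1 can switch to R3 (55 → 60). Not NE.
(R1, b3): P1 can switch to R3 (53 → 94). Not NE.
(R1, b4): P1 can switch to R2 (48 → 69). Not NE.
(R2, b1): P1 can switch to R3 (44 → 71). Not NE.
(R2, b2): P1 can switch to R1 (39 → 55). Not NE.
(R2, b3): P1 can switch to R1 (39 → 53). Not NE.
(R2, b4): P1 gets 69, best alternative 52; P2 gets 70, best alternative 59. No profitable deviation — NE.
(R3, b1): P1 can switch to R4 (71 → 79). Not NE.
(R4, b2): P1 gets 65, best alternative 60; P2 gets 71, best alternative 60. No profitable deviation — NE.
(The remaining 6 profiles each have a profitable deviation by the same check.)

The pure Nash equilibria are (R2, b4), (R4, b2).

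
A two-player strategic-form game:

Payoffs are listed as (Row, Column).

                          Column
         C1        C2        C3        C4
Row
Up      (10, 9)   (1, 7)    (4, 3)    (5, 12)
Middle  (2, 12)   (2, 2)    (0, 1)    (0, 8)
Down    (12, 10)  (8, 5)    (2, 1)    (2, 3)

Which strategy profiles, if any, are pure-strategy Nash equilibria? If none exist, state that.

(Up, C4), (Down, C1)

(Up, C1): Row can switch to Down (10 → 12). Not NE.
(Up, C2): Row can switch to Middle (1 → 2). Not NE.
(Up, C3): Column can switch to C1 (3 → 9). Not NE.
(Up, C4): Row gets 5, best alternative 2; Column gets 12, best alternative 9. No profitable deviation — NE.
(Middle, C1): Row can switch to Up (2 → 10). Not NE.
(Middle, C2): Row can switch to Down (2 → 8). Not NE.
(Middle, C3): Row can switch to Up (0 → 4). Not NE.
(Down, C1): Row gets 12, best alternative 10; Column gets 10, best alternative 5. No profitable deviation — NE.
(The remaining 4 profiles each have a profitable deviation by the same check.)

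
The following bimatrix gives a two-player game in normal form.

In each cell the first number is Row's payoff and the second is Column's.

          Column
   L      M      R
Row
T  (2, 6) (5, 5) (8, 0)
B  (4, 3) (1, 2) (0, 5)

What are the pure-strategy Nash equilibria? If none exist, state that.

Row against L: payoffs 2, 4 → best response B.
Row against M: payoffs 5, 1 → best response T.
Row against R: payoffs 8, 0 → best response T.
Column against T: payoffs 6, 5, 0 → best response L.
Column against B: payoffs 3, 2, 5 → best response R.
No profile is a mutual best response for all players.

none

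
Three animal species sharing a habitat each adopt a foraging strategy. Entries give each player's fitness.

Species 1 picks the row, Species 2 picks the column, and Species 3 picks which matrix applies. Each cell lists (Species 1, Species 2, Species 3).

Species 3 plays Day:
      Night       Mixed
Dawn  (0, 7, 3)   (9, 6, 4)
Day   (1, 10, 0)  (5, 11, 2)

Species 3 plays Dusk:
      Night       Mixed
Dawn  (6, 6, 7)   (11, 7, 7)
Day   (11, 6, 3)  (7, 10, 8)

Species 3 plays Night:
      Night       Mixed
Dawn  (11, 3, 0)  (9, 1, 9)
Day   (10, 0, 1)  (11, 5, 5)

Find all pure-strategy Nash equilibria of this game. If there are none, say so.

Species 1 against (Night, Day): payoffs 0, 1 → best response Day.
Species 1 against (Night, Dusk): payoffs 6, 11 → best response Day.
Species 1 against (Night, Night): payoffs 11, 10 → best response Dawn.
Species 1 against (Mixed, Day): payoffs 9, 5 → best response Dawn.
Species 1 against (Mixed, Dusk): payoffs 11, 7 → best response Dawn.
Species 1 against (Mixed, Night): payoffs 9, 11 → best response Day.
Species 2 against (Dawn, Day): payoffs 7, 6 → best response Night.
Species 2 against (Dawn, Dusk): payoffs 6, 7 → best response Mixed.
Species 2 against (Dawn, Night): payoffs 3, 1 → best response Night.
Species 2 against (Day, Day): payoffs 10, 11 → best response Mixed.
Species 2 against (Day, Dusk): payoffs 6, 10 → best response Mixed.
Species 2 against (Day, Night): payoffs 0, 5 → best response Mixed.
Species 3 against (Dawn, Night): payoffs 3, 7, 0 → best response Dusk.
Species 3 against (Dawn, Mixed): payoffs 4, 7, 9 → best response Night.
Species 3 against (Day, Night): payoffs 0, 3, 1 → best response Dusk.
Species 3 against (Day, Mixed): payoffs 2, 8, 5 → best response Dusk.
No profile is a mutual best response for all players.

No pure-strategy Nash equilibrium.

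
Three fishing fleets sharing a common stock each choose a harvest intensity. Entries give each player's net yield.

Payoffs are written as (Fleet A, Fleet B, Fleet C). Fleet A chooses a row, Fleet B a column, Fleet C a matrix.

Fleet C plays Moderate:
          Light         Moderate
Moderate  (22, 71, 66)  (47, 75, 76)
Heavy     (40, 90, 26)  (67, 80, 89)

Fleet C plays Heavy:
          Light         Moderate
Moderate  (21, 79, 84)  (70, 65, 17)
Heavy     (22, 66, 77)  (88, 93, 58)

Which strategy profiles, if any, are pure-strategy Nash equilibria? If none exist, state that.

(Moderate, Light, Moderate): Fleet A can switch to Heavy (22 → 40). Not NE.
(Moderate, Light, Heavy): Fleet A can switch to Heavy (21 → 22). Not NE.
(Moderate, Moderate, Moderate): Fleet A can switch to Heavy (47 → 67). Not NE.
(Moderate, Moderate, Heavy): Fleet A can switch to Heavy (70 → 88). Not NE.
(Heavy, Light, Moderate): Fleet C can switch to Heavy (26 → 77). Not NE.
(Heavy, Light, Heavy): Fleet B can switch to Moderate (66 → 93). Not NE.
(Heavy, Moderate, Moderate): Fleet B can switch to Light (80 → 90). Not NE.
(Heavy, Moderate, Heavy): Fleet C can switch to Moderate (58 → 89). Not NE.

none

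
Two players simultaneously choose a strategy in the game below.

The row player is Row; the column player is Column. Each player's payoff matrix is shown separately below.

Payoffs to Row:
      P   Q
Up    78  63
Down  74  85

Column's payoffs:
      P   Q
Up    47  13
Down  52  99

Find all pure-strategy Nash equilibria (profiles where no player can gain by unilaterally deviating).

(Up, P) and (Down, Q)

Mark each player's best response to every combination of opponents' strategies; a profile where every player is best-responding is a pure Nash equilibrium.
Row against P: payoffs 78, 74 → best response Up.
Row against Q: payoffs 63, 85 → best response Down.
Column against Up: payoffs 47, 13 → best response P.
Column against Down: payoffs 52, 99 → best response Q.
Mutual best responses: (Up, P); (Down, Q).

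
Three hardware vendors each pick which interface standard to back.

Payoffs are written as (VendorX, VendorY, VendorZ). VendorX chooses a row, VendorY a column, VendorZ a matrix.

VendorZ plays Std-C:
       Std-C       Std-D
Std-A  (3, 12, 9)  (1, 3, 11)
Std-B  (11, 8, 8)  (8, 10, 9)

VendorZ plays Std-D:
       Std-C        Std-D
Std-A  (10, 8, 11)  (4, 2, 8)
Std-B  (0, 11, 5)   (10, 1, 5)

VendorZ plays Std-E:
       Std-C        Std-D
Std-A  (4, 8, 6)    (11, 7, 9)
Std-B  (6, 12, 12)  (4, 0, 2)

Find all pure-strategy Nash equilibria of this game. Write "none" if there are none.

VendorX against (Std-C, Std-C): payoffs 3, 11 → best response Std-B.
VendorX against (Std-C, Std-D): payoffs 10, 0 → best response Std-A.
VendorX against (Std-C, Std-E): payoffs 4, 6 → best response Std-B.
VendorX against (Std-D, Std-C): payoffs 1, 8 → best response Std-B.
VendorX against (Std-D, Std-D): payoffs 4, 10 → best response Std-B.
VendorX against (Std-D, Std-E): payoffs 11, 4 → best response Std-A.
VendorY against (Std-A, Std-C): payoffs 12, 3 → best response Std-C.
VendorY against (Std-A, Std-D): payoffs 8, 2 → best response Std-C.
VendorY against (Std-A, Std-E): payoffs 8, 7 → best response Std-C.
VendorY against (Std-B, Std-C): payoffs 8, 10 → best response Std-D.
VendorY against (Std-B, Std-D): payoffs 11, 1 → best response Std-C.
VendorY against (Std-B, Std-E): payoffs 12, 0 → best response Std-C.
VendorZ against (Std-A, Std-C): payoffs 9, 11, 6 → best response Std-D.
VendorZ against (Std-A, Std-D): payoffs 11, 8, 9 → best response Std-C.
VendorZ against (Std-B, Std-C): payoffs 8, 5, 12 → best response Std-E.
VendorZ against (Std-B, Std-D): payoffs 9, 5, 2 → best response Std-C.
Mutual best responses: (Std-A, Std-C, Std-D); (Std-B, Std-C, Std-E); (Std-B, Std-D, Std-C).

(Std-A, Std-C, Std-D); (Std-B, Std-C, Std-E); (Std-B, Std-D, Std-C)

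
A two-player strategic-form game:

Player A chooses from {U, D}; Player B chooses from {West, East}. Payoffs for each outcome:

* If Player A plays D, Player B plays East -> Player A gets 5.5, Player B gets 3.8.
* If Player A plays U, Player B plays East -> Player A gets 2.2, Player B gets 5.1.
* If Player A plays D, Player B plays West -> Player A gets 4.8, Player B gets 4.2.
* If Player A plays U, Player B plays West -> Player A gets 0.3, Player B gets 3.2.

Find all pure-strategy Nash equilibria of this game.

Pure NE: (D, West)

Player A against West: payoffs 0.3, 4.8 → best response D.
Player A against East: payoffs 2.2, 5.5 → best response D.
Player B against U: payoffs 3.2, 5.1 → best response East.
Player B against D: payoffs 4.2, 3.8 → best response West.
Mutual best responses: (D, West).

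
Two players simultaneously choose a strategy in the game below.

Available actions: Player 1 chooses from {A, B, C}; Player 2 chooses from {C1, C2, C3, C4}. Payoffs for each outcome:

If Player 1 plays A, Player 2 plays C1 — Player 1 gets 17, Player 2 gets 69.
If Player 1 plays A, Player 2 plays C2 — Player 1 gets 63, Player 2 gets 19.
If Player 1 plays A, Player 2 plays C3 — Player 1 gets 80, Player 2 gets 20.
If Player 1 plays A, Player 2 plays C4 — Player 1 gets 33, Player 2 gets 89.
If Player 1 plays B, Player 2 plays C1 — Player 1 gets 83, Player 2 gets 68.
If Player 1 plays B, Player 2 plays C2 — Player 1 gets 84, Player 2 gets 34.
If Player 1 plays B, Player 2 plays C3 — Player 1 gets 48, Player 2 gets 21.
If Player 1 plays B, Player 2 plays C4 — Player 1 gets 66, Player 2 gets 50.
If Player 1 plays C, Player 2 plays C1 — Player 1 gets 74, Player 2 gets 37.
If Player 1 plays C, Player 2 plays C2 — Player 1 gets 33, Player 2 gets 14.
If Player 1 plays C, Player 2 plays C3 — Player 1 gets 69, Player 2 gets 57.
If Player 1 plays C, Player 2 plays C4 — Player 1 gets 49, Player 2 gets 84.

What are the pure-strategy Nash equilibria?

The unique pure-strategy Nash equilibrium is (B, C1).

For each strategy profile, look for a profitable unilateral deviation.
(A, C1): Player 1 can switch to B (17 → 83). Not NE.
(A, C2): Player 1 can switch to B (63 → 84). Not NE.
(A, C3): Player 2 can switch to C1 (20 → 69). Not NE.
(A, C4): Player 1 can switch to B (33 → 66). Not NE.
(B, C1): Player 1 gets 83, best alternative 74; Player 2 gets 68, best alternative 50. No profitable deviation — NE.
(B, C2): Player 2 can switch to C1 (34 → 68). Not NE.
(B, C3): Player 1 can switch to A (48 → 80). Not NE.
(The remaining 5 profiles each have a profitable deviation by the same check.)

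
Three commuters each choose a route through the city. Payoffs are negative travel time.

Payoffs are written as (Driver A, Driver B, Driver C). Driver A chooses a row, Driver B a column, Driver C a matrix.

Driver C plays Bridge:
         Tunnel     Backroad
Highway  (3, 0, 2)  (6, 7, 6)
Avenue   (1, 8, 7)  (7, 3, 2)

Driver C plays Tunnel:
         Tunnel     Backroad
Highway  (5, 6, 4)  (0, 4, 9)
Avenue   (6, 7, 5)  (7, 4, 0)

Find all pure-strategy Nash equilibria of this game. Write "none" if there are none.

This game has no pure Nash equilibrium.

Driver A against (Tunnel, Bridge): payoffs 3, 1 → best response Highway.
Driver A against (Tunnel, Tunnel): payoffs 5, 6 → best response Avenue.
Driver A against (Backroad, Bridge): payoffs 6, 7 → best response Avenue.
Driver A against (Backroad, Tunnel): payoffs 0, 7 → best response Avenue.
Driver B against (Highway, Bridge): payoffs 0, 7 → best response Backroad.
Driver B against (Highway, Tunnel): payoffs 6, 4 → best response Tunnel.
Driver B against (Avenue, Bridge): payoffs 8, 3 → best response Tunnel.
Driver B against (Avenue, Tunnel): payoffs 7, 4 → best response Tunnel.
Driver C against (Highway, Tunnel): payoffs 2, 4 → best response Tunnel.
Driver C against (Highway, Backroad): payoffs 6, 9 → best response Tunnel.
Driver C against (Avenue, Tunnel): payoffs 7, 5 → best response Bridge.
Driver C against (Avenue, Backroad): payoffs 2, 0 → best response Bridge.
No profile is a mutual best response for all players.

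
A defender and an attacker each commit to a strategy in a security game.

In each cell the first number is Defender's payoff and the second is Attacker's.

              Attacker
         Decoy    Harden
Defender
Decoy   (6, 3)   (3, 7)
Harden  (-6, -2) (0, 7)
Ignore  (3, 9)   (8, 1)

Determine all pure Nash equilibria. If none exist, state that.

There is no pure-strategy Nash equilibrium.

Defender against Decoy: payoffs 6, -6, 3 → best response Decoy.
Defender against Harden: payoffs 3, 0, 8 → best response Ignore.
Attacker against Decoy: payoffs 3, 7 → best response Harden.
Attacker against Harden: payoffs -2, 7 → best response Harden.
Attacker against Ignore: payoffs 9, 1 → best response Decoy.
No profile is a mutual best response for all players.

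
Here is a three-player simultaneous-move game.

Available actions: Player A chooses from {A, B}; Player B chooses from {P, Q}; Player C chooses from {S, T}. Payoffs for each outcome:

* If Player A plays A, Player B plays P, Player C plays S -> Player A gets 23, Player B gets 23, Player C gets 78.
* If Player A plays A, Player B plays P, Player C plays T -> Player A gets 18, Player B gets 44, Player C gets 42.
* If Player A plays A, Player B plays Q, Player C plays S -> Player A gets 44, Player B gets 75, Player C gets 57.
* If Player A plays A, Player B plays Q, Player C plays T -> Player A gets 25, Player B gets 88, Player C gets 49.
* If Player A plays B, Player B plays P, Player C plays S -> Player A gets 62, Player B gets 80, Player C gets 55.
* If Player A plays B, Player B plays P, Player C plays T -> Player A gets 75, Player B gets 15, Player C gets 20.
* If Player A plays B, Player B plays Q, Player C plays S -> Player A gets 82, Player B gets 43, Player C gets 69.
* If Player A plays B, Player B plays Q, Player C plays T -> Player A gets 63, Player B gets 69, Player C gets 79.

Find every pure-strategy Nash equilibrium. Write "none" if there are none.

For each strategy profile, look for a profitable unilateral deviation.
(A, P, S): Player A can switch to B (23 → 62). Not NE.
(A, P, T): Player A can switch to B (18 → 75). Not NE.
(A, Q, S): Player A can switch to B (44 → 82). Not NE.
(A, Q, T): Player A can switch to B (25 → 63). Not NE.
(B, P, S): Player A gets 62, best alternative 23; Player B gets 80, best alternative 43; Player C gets 55, best alternative 20. No profitable deviation — NE.
(B, P, T): Player B can switch to Q (15 → 69). Not NE.
(B, Q, S): Player B can switch to P (43 → 80). Not NE.
(B, Q, T): Player A gets 63, best alternative 25; Player B gets 69, best alternative 15; Player C gets 79, best alternative 69. No profitable deviation — NE.

(B, P, S); (B, Q, T)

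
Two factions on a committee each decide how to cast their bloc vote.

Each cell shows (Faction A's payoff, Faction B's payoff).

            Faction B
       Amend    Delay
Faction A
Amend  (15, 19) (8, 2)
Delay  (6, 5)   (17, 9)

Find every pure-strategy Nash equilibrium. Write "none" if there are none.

Mark each player's best response to every combination of opponents' strategies; a profile where every player is best-responding is a pure Nash equilibrium.
Faction A against Amend: payoffs 15, 6 → best response Amend.
Faction A against Delay: payoffs 8, 17 → best response Delay.
Faction B against Amend: payoffs 19, 2 → best response Amend.
Faction B against Delay: payoffs 5, 9 → best response Delay.
Mutual best responses: (Amend, Amend); (Delay, Delay).

The pure Nash equilibria are (Amend, Amend) and (Delay, Delay).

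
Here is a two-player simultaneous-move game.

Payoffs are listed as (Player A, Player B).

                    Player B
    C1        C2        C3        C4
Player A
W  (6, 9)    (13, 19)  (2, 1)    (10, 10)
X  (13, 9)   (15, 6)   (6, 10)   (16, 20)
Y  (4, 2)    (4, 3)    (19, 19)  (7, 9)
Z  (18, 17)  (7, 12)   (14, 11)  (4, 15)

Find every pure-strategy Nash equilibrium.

(X, C4) and (Y, C3) and (Z, C1)

Player A against C1: payoffs 6, 13, 4, 18 → best response Z.
Player A against C2: payoffs 13, 15, 4, 7 → best response X.
Player A against C3: payoffs 2, 6, 19, 14 → best response Y.
Player A against C4: payoffs 10, 16, 7, 4 → best response X.
Player B against W: payoffs 9, 19, 1, 10 → best response C2.
Player B against X: payoffs 9, 6, 10, 20 → best response C4.
Player B against Y: payoffs 2, 3, 19, 9 → best response C3.
Player B against Z: payoffs 17, 12, 11, 15 → best response C1.
Mutual best responses: (X, C4); (Y, C3); (Z, C1).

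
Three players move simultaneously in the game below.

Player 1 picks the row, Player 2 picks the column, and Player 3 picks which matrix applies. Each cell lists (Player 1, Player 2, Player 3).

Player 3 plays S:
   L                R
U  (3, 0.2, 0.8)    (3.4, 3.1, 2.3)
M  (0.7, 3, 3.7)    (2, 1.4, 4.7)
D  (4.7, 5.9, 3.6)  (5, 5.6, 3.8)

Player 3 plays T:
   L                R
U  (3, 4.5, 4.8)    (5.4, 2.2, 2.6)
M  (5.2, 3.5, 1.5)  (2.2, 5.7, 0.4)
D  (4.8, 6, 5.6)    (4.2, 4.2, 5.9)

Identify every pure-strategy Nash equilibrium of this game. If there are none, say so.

This game has no pure Nash equilibrium.

(U, L, S): Player 1 can switch to D (3 → 4.7). Not NE.
(U, L, T): Player 1 can switch to M (3 → 5.2). Not NE.
(U, R, S): Player 1 can switch to D (3.4 → 5). Not NE.
(U, R, T): Player 2 can switch to L (2.2 → 4.5). Not NE.
(M, L, S): Player 1 can switch to U (0.7 → 3). Not NE.
(M, L, T): Player 2 can switch to R (3.5 → 5.7). Not NE.
(M, R, S): Player 1 can switch to U (2 → 3.4). Not NE.
(M, R, T): Player 1 can switch to U (2.2 → 5.4). Not NE.
(D, L, S): Player 3 can switch to T (3.6 → 5.6). Not NE.
(D, L, T): Player 1 can switch to M (4.8 → 5.2). Not NE.
(The remaining 2 profiles each have a profitable deviation by the same check.)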